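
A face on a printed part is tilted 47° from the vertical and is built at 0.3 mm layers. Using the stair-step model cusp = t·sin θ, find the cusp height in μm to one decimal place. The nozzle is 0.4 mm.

Cusp = layer height × sin(47°) = 0.3 × 0.7314 = 0.21942 mm = 219.4 μm.

219.4 μm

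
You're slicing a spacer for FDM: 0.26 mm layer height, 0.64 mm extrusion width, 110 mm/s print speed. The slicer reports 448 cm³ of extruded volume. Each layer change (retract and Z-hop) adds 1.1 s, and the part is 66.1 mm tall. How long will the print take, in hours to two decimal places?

Bead cross-section = 0.26 × 0.64 = 0.1664 mm².
Path length: 448000 mm³ / 0.1664 mm² → 2692307.7 mm.
Time extruding = 2692307.7 / 110 = 24475.5 s.
Layers = ⌈66.1/0.26⌉ = 255.
Z-hop total: 255 × 1.1 → 280.5 s.
Altogether 24475.5 + 280.5 = 24756 s, i.e. 6.88 hours.

6.88 hours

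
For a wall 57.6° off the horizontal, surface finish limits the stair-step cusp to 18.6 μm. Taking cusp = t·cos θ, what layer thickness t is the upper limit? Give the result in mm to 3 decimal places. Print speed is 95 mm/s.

cos(57.6°) = 0.5358; t_max = 0.0186/0.5358 = 0.035 mm.

0.035 mm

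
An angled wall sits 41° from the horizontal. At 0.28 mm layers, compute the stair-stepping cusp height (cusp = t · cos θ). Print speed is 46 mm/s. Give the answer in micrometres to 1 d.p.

Cusp = layer height × cos(41°) = 0.28 × 0.7547 = 0.211316 mm = 211.3 μm.

211.3 μm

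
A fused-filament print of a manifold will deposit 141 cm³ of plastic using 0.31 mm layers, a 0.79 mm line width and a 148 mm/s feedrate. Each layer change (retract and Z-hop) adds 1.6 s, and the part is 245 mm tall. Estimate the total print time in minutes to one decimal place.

Bead cross-section: 0.31 × 0.79 → 0.2449 mm².
Path length: 141000 mm³ / 0.2449 mm² → 575745.2 mm.
Time extruding = 575745.2 / 148, so 3890.2 s.
Layer count = ceil(245 / 0.31) = 791.
Non-print overhead = 791 × 1.6 = 1265.6 s.
Altogether 3890.2 + 1265.6 = 5155.8 s, i.e. 85.9 minutes.

85.9 minutes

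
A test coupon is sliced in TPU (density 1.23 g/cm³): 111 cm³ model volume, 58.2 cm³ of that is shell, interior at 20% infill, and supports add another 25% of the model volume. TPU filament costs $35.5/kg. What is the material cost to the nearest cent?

$4.21

Volume inside the shell: 111 − 58.2 → 52.8 cm³.
Infill volume = 0.20 × 52.8 = 10.56 cm³.
Support = 0.25 × 111 = 27.75 cm³.
Deposited volume = 58.2 + 10.56 + 27.75, so 96.51 cm³.
Mass = 96.51 × 1.23 = 118.7073 g.
At $35.5/kg: 118.7073/1000 × 35.5 = $4.21.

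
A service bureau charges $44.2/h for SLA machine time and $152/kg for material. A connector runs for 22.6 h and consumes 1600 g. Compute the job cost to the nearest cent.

Machine-time cost = 44.2 × 22.6 = $998.92.
Feedstock cost = 152 × 1600/1000, so $243.20.
Total = 998.92 + 243.20 = $1242.12.

$1242.12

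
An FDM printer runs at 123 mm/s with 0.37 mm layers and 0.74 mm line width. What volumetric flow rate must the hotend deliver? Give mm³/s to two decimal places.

33.68

Bead cross-section: 0.37 × 0.74 → 0.2738 mm².
Q = v·A = 123 × 0.2738 = 33.68 mm³/s.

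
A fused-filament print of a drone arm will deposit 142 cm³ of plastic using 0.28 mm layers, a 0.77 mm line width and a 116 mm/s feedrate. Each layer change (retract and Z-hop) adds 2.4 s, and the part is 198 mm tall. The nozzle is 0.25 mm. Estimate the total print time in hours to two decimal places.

2.05 hours

Bead cross-section: 0.28 × 0.77 → 0.2156 mm².
Path length: 142000 mm³ / 0.2156 mm² → 658627.1 mm.
Time extruding = 658627.1 / 116 = 5677.8 s.
Layers = ⌈198/0.28⌉ = 708.
Non-print overhead = 708 × 2.4 = 1699.2 s.
Altogether 5677.8 + 1699.2 = 7377 s, i.e. 2.05 hours.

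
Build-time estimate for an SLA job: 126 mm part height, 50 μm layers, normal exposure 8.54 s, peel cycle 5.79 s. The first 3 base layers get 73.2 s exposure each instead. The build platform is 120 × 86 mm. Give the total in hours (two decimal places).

10.08 hours

Layers = ⌈126/0.05⌉ = 2520.
Burn-in layers = 3 × (73.2 + 5.79) = 236.97 s.
Normal layers = 2517 × (8.54 + 5.79), so 36068.61 s.
Sum: 236.97 + 36068.61 = 36305.58 s → 10.08 hours.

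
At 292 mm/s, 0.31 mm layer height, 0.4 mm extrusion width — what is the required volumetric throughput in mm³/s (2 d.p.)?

36.21

Extrusion cross-section = 0.31 × 0.4 = 0.124 mm².
Q = v·A = 292 × 0.124 = 36.21 mm³/s.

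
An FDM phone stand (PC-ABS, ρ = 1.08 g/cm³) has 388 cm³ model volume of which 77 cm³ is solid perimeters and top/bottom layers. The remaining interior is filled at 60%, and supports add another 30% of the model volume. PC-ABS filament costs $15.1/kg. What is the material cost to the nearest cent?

$6.20

Infill region = 388 − 77, so 311 cm³.
Deposited infill: 0.60 × 311 → 186.6 cm³.
Support = 0.30 × 388, so 116.4 cm³.
Total extruded = 77 + 186.6 + 116.4 = 380 cm³.
Mass = 380 × 1.08 = 410.4 g.
Cost = 410.4 g / 1000 × $15.1/kg = $6.20.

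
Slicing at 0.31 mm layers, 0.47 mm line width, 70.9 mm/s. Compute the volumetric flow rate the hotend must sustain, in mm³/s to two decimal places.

Extrusion cross-section = 0.31 × 0.47 = 0.1457 mm².
Q = v·A = 70.9 × 0.1457 = 10.33 mm³/s.

10.33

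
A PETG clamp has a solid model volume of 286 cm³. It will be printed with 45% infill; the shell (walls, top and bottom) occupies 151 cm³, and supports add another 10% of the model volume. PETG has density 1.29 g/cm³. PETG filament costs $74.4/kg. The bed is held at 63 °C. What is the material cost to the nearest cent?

Interior volume = 286 − 151, so 135 cm³.
Deposited infill = 0.45 × 135 = 60.75 cm³.
Support = 0.10 × 286 = 28.6 cm³.
Deposited volume = 151 + 60.75 + 28.6 = 240.35 cm³.
Mass = 240.35 × 1.29, so 310.0515 g.
At $74.4/kg: 310.0515/1000 × 74.4 = $23.07.

$23.07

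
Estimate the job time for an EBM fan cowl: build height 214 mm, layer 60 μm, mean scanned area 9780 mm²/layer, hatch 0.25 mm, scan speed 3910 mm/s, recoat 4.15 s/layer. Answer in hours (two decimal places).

14.03 hours

Number of layers: 214 / 0.06 → 3567 (rounded up).
Scan path per layer: 9780 / 0.25 → 39120 mm.
Scan time per layer = 39120 / 3910, so 10.0051 s.
Layer cycle: 10.0051 + 4.15 → 14.1551 s.
Build time = 3567 × 14.1551 = 50491.2417 s = 14.03 hours.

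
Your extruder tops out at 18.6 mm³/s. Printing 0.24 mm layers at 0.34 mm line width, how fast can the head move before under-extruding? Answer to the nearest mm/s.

Extrusion cross-section = 0.24 × 0.34, so 0.0816 mm².
v_max = Q/A = 18.6/0.0816 = 227.94 mm/s → 228 mm/s.

228 mm/s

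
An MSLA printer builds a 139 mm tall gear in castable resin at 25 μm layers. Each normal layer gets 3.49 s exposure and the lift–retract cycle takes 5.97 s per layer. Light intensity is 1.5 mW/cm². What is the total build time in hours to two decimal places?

14.61 hours

Number of layers: 139 / 0.025 → 5560 (rounded up).
Cycle time = 3.49 + 5.97, so 9.46 s.
Total = 5560 × 9.46 = 52597.6 s = 14.61 hours.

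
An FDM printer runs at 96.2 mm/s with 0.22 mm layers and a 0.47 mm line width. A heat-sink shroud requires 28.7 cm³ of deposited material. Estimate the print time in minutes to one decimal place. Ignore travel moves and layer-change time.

Bead cross-section = 0.22 × 0.47 = 0.1034 mm².
Total extruded path = 28700/0.1034 = 277562.9 mm.
Print-move time = 277562.9 / 96.2, so 2885.3 s.
That's 2885.3 s → 48.1 minutes.

48.1 minutes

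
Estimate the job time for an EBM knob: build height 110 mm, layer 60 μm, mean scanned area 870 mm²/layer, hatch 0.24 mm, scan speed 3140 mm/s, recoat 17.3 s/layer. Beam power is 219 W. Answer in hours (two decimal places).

9.40 hours

Layers = ⌈110/0.06⌉ = 1834.
Scan path per layer = 870 / 0.24, so 3625 mm.
Per-layer scan time = 3625 / 3140, so 1.1545 s.
Per-layer time = 1.1545 + 17.3 = 18.4545 s.
Build time = 1834 × 18.4545 = 33845.553 s = 9.40 hours.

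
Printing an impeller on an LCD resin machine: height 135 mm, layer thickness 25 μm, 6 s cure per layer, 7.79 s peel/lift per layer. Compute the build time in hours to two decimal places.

Number of layers: 135 / 0.025 → 5400 (rounded up).
Each layer takes = 6 + 7.79, so 13.79 s.
Total = 5400 × 13.79 = 74466 s = 20.69 hours.

20.69 hours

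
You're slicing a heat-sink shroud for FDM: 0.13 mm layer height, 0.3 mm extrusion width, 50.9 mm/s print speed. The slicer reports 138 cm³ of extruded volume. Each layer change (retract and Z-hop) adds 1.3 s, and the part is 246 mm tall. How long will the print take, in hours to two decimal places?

Bead cross-section: 0.13 × 0.3 → 0.039 mm².
Total extruded path = 138000/0.039 = 3538461.5 mm.
Extrusion time = 3538461.5 / 50.9, so 69517.9 s.
Number of layers: 246 / 0.13 → 1893 (rounded up).
Z-hop total: 1893 × 1.3 → 2460.9 s.
Total = 69517.9 + 2460.9 = 71978.8 s = 19.99 hours.

19.99 hours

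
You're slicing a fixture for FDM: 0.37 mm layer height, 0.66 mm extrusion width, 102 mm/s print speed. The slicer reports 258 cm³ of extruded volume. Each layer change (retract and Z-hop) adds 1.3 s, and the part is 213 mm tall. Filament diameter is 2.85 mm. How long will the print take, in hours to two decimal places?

Extrusion cross-section = 0.37 × 0.66 = 0.2442 mm².
Total extruded path = 258000/0.2442 = 1056511.1 mm.
Print-move time = 1056511.1 / 102, so 10358 s.
Number of layers: 213 / 0.37 → 576 (rounded up).
Layer-change overhead = 576 × 1.3 = 748.8 s.
Altogether 10358 + 748.8 = 11106.8 s, i.e. 3.09 hours.

3.09 hours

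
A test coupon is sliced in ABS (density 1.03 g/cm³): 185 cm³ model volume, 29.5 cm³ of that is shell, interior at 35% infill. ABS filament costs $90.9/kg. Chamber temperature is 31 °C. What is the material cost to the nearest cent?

Interior volume: 185 − 29.5 → 155.5 cm³.
Infill volume = 0.35 × 155.5, so 54.425 cm³.
Deposited volume = 29.5 + 54.425, so 83.925 cm³.
Mass = 83.925 × 1.03, so 86.44275 g.
Cost = 86.44275 g / 1000 × $90.9/kg = $7.86.

$7.86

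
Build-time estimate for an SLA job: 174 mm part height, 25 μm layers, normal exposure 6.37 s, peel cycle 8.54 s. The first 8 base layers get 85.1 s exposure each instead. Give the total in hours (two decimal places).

Number of layers: 174 / 0.025 → 6960 (rounded up).
Bottom layers: 8 × (85.1 + 8.54) → 749.12 s.
Remaining layers = 6952 × (6.37 + 8.54) = 103654.32 s.
Total = 749.12 + 103654.32 = 104403.44 s = 29.00 hours.

29.00 hours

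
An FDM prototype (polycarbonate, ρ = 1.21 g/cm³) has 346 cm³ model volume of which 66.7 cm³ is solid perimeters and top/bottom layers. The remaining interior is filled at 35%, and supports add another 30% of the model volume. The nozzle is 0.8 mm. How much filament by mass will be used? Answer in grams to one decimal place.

324.6 g

Interior volume = 346 − 66.7, so 279.3 cm³.
Infill volume = 0.35 × 279.3 = 97.755 cm³.
Support = 0.30 × 346, so 103.8 cm³.
Total printed volume: 66.7 + 97.755 + 103.8 → 268.255 cm³.
Mass = 268.255 × 1.21, so 324.58855 g.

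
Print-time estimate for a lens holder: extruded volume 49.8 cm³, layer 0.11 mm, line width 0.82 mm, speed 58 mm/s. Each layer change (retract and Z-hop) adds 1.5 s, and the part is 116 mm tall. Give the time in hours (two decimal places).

3.08 hours

Extrusion cross-section = 0.11 × 0.82, so 0.0902 mm².
Total extruded path = 49800/0.0902 = 552106.4 mm.
Time extruding = 552106.4 / 58 = 9519.1 s.
Layers = ⌈116/0.11⌉ = 1055.
Z-hop total = 1055 × 1.5, so 1582.5 s.
Altogether 9519.1 + 1582.5 = 11101.6 s, i.e. 3.08 hours.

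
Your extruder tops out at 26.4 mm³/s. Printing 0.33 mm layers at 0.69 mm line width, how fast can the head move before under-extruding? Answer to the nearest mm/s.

Extrusion cross-section: 0.33 × 0.69 → 0.2277 mm².
Max speed = 26.4 / 0.2277 = 115.94 ≈ 116 mm/s.

116 mm/s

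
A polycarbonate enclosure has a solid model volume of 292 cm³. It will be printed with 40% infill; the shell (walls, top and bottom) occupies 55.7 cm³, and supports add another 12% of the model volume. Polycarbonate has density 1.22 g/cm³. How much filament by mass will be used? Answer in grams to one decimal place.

Volume inside the shell: 292 − 55.7 → 236.3 cm³.
Infill deposited = 0.40 × 236.3, so 94.52 cm³.
Support: 0.12 × 292 → 35.04 cm³.
Total extruded: 55.7 + 94.52 + 35.04 → 185.26 cm³.
Mass = 185.26 × 1.22, so 226.0172 g.

226.0 g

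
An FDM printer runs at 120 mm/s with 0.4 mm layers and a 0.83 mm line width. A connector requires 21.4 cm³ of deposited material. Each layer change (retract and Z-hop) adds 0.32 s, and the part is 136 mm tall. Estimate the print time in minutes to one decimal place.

Extrusion cross-section = 0.4 × 0.83, so 0.332 mm².
Total extruded path = 21400/0.332 = 64457.8 mm.
Extrusion time: 64457.8 / 120 → 537.1 s.
Layer count = ceil(136 / 0.4) = 340.
Z-hop total = 340 × 0.32, so 108.8 s.
Total = 537.1 + 108.8 = 645.9 s = 10.8 minutes.

10.8 minutes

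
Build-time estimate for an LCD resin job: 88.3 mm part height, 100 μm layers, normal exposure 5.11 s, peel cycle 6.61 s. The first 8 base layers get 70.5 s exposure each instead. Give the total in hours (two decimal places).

Layers = ⌈88.3/0.1⌉ = 883.
Base layers = 8 × (70.5 + 6.61), so 616.88 s.
Regular layers: 875 × (5.11 + 6.61) → 10255 s.
Total = 616.88 + 10255 = 10871.88 s = 3.02 hours.

3.02 hours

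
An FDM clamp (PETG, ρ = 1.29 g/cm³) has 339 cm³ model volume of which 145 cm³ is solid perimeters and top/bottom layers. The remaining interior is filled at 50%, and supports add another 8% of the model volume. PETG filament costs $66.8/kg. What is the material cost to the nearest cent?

$23.19

Volume inside the shell = 339 − 145, so 194 cm³.
Infill volume = 0.50 × 194, so 97 cm³.
Support: 0.08 × 339 → 27.12 cm³.
Deposited volume: 145 + 97 + 27.12 → 269.12 cm³.
Mass = 269.12 × 1.29 = 347.1648 g.
At $66.8/kg: 347.1648/1000 × 66.8 = $23.19.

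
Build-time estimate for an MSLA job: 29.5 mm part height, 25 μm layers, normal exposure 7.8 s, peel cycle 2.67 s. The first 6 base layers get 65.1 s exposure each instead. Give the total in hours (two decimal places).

3.53 hours

Number of layers: 29.5 / 0.025 → 1180 (rounded up).
Bottom layers: 6 × (65.1 + 2.67) → 406.62 s.
Normal layers = 1174 × (7.8 + 2.67), so 12291.78 s.
Sum: 406.62 + 12291.78 = 12698.4 s → 3.53 hours.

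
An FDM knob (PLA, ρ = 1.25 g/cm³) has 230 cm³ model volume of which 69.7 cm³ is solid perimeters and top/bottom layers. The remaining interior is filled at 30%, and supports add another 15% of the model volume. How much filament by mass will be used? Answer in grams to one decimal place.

190.4 g

Volume inside the shell: 230 − 69.7 → 160.3 cm³.
Infill deposited = 0.30 × 160.3, so 48.09 cm³.
Support = 0.15 × 230 = 34.5 cm³.
Total printed volume = 69.7 + 48.09 + 34.5, so 152.29 cm³.
Mass = 152.29 × 1.25 = 190.3625 g.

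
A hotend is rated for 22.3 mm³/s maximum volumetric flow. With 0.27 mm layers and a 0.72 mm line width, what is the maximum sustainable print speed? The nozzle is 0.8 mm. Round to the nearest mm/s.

115 mm/s

Extrusion cross-section = 0.27 × 0.72 = 0.1944 mm².
Max speed = 22.3 / 0.1944 = 114.71 ≈ 115 mm/s.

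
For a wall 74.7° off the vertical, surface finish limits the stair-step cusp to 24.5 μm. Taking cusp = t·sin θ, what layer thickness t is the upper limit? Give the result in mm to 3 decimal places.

t = h_c / sin θ = 0.0245 / 0.9646 = 0.025 mm.

0.025 mm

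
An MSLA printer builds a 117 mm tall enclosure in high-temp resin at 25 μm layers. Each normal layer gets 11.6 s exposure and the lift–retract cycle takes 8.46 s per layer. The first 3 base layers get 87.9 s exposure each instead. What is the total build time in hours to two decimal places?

Number of layers: 117 / 0.025 → 4680 (rounded up).
Bottom layers = 3 × (87.9 + 8.46) = 289.08 s.
Remaining layers = 4677 × (11.6 + 8.46) = 93820.62 s.
Total = 289.08 + 93820.62 = 94109.7 s = 26.14 hours.

26.14 hours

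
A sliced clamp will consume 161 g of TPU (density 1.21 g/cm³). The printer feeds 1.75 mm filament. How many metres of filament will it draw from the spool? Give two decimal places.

55.32 m

Volume = 161 g / 1.21 g·cm⁻³ = 133.0579 cm³ = 133057.9 mm³.
Cross-section of 1.75 mm filament: π·(1.75/2)² = 2.4053 mm².
L = V/A = 133057.9/2.4053 = 55318.63 mm → 55.32 m.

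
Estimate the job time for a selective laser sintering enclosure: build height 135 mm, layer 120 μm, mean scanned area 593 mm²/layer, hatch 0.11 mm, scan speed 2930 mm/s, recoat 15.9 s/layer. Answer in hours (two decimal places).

Number of layers: 135 / 0.12 → 1125 (rounded up).
Scan path per layer = 593 / 0.11 = 5390.9 mm.
Laser time per layer: 5390.9 / 2930 → 1.8399 s.
Layer cycle = 1.8399 + 15.9, so 17.7399 s.
Build time = 1125 × 17.7399 = 19957.3875 s = 5.54 hours.

5.54 hours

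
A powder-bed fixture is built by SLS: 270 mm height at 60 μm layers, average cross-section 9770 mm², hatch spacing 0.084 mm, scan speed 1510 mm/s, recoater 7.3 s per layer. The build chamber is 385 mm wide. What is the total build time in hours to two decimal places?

105.41 hours

Layers = ⌈270/0.06⌉ = 4500.
Per-layer scan distance = 9770 / 0.084, so 116309.5 mm.
Scan time per layer: 116309.5 / 1510 → 77.0262 s.
Time per layer = 77.0262 + 7.3 = 84.3262 s.
4500 layers × 84.3262 s/layer = 379467.9 s, i.e. 105.41 hours.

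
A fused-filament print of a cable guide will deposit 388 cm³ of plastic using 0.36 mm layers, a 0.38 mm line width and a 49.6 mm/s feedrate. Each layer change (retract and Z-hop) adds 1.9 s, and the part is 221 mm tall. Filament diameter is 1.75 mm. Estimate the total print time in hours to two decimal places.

Bead cross-section: 0.36 × 0.38 → 0.1368 mm².
Path length: 388000 mm³ / 0.1368 mm² → 2836257.3 mm.
Print-move time = 2836257.3 / 49.6 = 57182.6 s.
Number of layers: 221 / 0.36 → 614 (rounded up).
Non-print overhead: 614 × 1.9 → 1166.6 s.
Altogether 57182.6 + 1166.6 = 58349.2 s, i.e. 16.21 hours.

16.21 hours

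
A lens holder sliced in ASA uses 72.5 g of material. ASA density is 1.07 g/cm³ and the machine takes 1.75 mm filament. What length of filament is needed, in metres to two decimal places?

Volume = 72.5 g / 1.07 g·cm⁻³ = 67.757 cm³ = 67757 mm³.
Cross-section of 1.75 mm filament: π·(1.75/2)² = 2.4053 mm².
L = V/A = 67757/2.4053 = 28169.87 mm → 28.17 m.

28.17 m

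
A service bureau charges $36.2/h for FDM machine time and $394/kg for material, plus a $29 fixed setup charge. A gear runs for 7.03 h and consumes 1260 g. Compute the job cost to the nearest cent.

Machine-time cost = 36.2 × 7.03 = $254.486.
Material charge = 394 × 1260/1000 = $496.44.
Adding setup: 254.486 + 496.44 + 29 → 779.926 ≈ $779.93.

$779.93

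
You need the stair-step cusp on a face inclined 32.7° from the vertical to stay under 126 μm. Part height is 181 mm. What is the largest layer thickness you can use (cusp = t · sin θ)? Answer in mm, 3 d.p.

t = h_c / sin θ = 0.126 / 0.5402 = 0.233 mm.

0.233 mm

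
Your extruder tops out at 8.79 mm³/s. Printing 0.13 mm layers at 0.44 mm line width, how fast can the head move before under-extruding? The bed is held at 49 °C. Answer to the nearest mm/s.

154 mm/s

Bead cross-section = 0.13 × 0.44 = 0.0572 mm².
v_max = Q/A = 8.79/0.0572 = 153.67 mm/s → 154 mm/s.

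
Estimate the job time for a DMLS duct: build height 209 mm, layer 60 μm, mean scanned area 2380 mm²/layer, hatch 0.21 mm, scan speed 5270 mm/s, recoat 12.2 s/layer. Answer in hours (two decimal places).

13.89 hours

Number of layers: 209 / 0.06 → 3484 (rounded up).
Per-layer scan distance: 2380 / 0.21 → 11333.3 mm.
Laser time per layer = 11333.3 / 5270 = 2.1505 s.
Per-layer time = 2.1505 + 12.2, so 14.3505 s.
Build time = 3484 × 14.3505 = 49997.142 s = 13.89 hours.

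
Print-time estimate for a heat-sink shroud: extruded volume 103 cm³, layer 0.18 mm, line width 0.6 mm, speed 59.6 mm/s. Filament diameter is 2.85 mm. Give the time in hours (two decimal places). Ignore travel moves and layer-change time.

4.44 hours

Bead cross-section: 0.18 × 0.6 → 0.108 mm².
Path length: 103000 mm³ / 0.108 mm² → 953703.7 mm.
Time extruding: 953703.7 / 59.6 → 16001.7 s.
In the requested units: 16001.7 s = 4.44 hours.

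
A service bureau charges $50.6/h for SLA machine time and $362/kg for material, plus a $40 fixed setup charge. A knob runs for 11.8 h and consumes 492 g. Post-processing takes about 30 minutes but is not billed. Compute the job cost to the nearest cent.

Machine cost = 50.6 × 11.8 = $597.08.
Material charge: 362 × 492/1000 → $178.104.
Adding setup: 597.08 + 178.104 + 40 → 815.184 ≈ $815.18.

$815.18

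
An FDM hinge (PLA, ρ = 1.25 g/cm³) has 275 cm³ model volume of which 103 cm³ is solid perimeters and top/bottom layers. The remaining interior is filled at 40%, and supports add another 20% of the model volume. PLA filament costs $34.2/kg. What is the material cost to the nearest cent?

Infill region = 275 − 103, so 172 cm³.
Infill deposited = 0.40 × 172, so 68.8 cm³.
Support = 0.20 × 275, so 55 cm³.
Total extruded: 103 + 68.8 + 55 → 226.8 cm³.
Mass = 226.8 × 1.25, so 283.5 g.
Cost = 283.5 g / 1000 × $34.2/kg = $9.70.

$9.70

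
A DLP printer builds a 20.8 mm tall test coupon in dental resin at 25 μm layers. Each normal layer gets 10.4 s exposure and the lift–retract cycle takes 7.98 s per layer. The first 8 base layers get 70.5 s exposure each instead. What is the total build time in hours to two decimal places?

Number of layers: 20.8 / 0.025 → 832 (rounded up).
Bottom layers: 8 × (70.5 + 7.98) → 627.84 s.
Remaining layers: 824 × (10.4 + 7.98) → 15145.12 s.
Sum: 627.84 + 15145.12 = 15772.96 s → 4.38 hours.

4.38 hours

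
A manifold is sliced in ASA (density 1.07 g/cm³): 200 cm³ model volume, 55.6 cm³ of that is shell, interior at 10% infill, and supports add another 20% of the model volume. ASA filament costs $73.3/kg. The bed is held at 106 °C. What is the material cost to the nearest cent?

Interior volume = 200 − 55.6, so 144.4 cm³.
Infill volume = 0.10 × 144.4, so 14.44 cm³.
Support: 0.20 × 200 → 40 cm³.
Deposited volume: 55.6 + 14.44 + 40 → 110.04 cm³.
Mass = 110.04 × 1.07, so 117.7428 g.
At $73.3/kg: 117.7428/1000 × 73.3 = $8.63.

$8.63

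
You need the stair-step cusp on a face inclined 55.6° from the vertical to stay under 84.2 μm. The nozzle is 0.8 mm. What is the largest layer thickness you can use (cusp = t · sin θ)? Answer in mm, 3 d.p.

t = h_c / sin θ = 0.0842 / 0.8251 = 0.102 mm.

0.102 mm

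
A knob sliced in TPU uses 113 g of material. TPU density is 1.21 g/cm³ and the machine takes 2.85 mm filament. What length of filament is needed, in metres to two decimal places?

14.64 m

Extruded volume: 113/1.21 = 93.3884 cm³ (93388.4 mm³).
Filament cross-section = π × (2.85/2)² = 6.3794 mm².
Length = 93388.4 / 6.3794 = 14639.06 mm = 14.64 m.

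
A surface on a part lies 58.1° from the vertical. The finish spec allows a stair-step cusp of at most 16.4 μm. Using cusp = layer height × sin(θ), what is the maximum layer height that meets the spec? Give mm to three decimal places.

0.019 mm

t = h_c / sin θ = 0.0164 / 0.8490 = 0.019 mm.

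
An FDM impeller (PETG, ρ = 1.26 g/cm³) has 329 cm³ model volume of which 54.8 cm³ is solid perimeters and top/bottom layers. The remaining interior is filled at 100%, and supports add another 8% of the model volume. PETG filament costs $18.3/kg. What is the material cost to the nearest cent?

Interior volume: 329 − 54.8 → 274.2 cm³.
Deposited infill = 1.00 × 274.2, so 274.2 cm³.
Support = 0.08 × 329 = 26.32 cm³.
Total extruded = 54.8 + 274.2 + 26.32 = 355.32 cm³.
Mass = 355.32 × 1.26 = 447.7032 g.
Cost = 447.7032 g / 1000 × $18.3/kg = $8.19.

$8.19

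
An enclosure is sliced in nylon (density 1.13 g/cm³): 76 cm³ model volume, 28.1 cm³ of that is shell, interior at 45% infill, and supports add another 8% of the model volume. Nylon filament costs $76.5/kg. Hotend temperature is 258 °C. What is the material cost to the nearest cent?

Infill region: 76 − 28.1 → 47.9 cm³.
Infill volume = 0.45 × 47.9, so 21.555 cm³.
Support: 0.08 × 76 → 6.08 cm³.
Total printed volume = 28.1 + 21.555 + 6.08 = 55.735 cm³.
Mass: 55.735 × 1.13 → 62.98055 g.
Cost = 62.98055 g / 1000 × $76.5/kg = $4.82.

$4.82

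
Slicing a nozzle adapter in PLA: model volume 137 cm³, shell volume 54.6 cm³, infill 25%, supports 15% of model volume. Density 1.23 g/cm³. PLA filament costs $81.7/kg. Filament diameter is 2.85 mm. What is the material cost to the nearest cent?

Interior volume = 137 − 54.6, so 82.4 cm³.
Infill volume: 0.25 × 82.4 → 20.6 cm³.
Support = 0.15 × 137, so 20.55 cm³.
Total extruded = 54.6 + 20.6 + 20.55 = 95.75 cm³.
Mass = 95.75 × 1.23, so 117.7725 g.
Cost = 117.7725 g / 1000 × $81.7/kg = $9.62.

$9.62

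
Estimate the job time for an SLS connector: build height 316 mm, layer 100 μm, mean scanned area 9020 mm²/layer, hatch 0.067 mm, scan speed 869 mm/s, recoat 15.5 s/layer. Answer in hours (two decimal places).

149.59 hours

Layer count = ceil(316 / 0.1) = 3160.
Scan path per layer = 9020 / 0.067, so 134626.9 mm.
Scan time per layer: 134626.9 / 869 → 154.9216 s.
Time per layer = 154.9216 + 15.5, so 170.4216 s.
Total: 3160 × 170.4216 s = 538532.256 s → 149.59 hours.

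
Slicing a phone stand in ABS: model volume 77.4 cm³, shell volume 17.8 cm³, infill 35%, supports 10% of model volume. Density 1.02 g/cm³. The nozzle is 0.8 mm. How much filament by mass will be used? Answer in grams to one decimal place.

Interior volume = 77.4 − 17.8, so 59.6 cm³.
Infill volume: 0.35 × 59.6 → 20.86 cm³.
Support = 0.10 × 77.4, so 7.74 cm³.
Total extruded: 17.8 + 20.86 + 7.74 → 46.4 cm³.
Mass = 46.4 × 1.02, so 47.328 g.

47.3 g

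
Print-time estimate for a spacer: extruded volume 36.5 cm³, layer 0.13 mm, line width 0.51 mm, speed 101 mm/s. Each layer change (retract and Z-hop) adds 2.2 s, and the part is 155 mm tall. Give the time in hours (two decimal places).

2.24 hours

Bead cross-section = 0.13 × 0.51, so 0.0663 mm².
Path length: 36500 mm³ / 0.0663 mm² → 550527.9 mm.
Extrusion time = 550527.9 / 101, so 5450.8 s.
Layer count = ceil(155 / 0.13) = 1193.
Z-hop total: 1193 × 2.2 → 2624.6 s.
Altogether 5450.8 + 2624.6 = 8075.4 s, i.e. 2.24 hours.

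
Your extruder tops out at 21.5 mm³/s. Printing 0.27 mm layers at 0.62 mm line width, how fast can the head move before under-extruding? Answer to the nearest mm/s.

Extrusion cross-section: 0.27 × 0.62 → 0.1674 mm².
Max speed = 21.5 / 0.1674 = 128.43 ≈ 128 mm/s.

128 mm/s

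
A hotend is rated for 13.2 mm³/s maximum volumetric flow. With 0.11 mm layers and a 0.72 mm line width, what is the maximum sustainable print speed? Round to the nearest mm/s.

167 mm/s

Extrusion cross-section: 0.11 × 0.72 → 0.0792 mm².
Max speed = 13.2 / 0.0792 = 166.67 ≈ 167 mm/s.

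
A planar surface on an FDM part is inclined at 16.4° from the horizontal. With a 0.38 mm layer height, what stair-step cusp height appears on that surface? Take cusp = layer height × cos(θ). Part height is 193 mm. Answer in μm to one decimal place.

364.5 μm

cos(16.4°) = 0.9593, so cusp = 0.38 × 0.9593 = 0.364534 mm → 364.5 μm.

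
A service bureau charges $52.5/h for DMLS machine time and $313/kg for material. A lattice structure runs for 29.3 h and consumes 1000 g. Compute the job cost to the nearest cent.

Machine-time cost = 52.5 × 29.3 = $1538.25.
Feedstock cost = 313 × 1000/1000 = $313.00.
Total = 1538.25 + 313.00 = $1851.25.

$1851.25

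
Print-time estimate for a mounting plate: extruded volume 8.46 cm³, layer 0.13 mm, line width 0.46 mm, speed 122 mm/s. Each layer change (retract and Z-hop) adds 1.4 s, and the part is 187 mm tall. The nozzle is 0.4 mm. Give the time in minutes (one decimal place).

52.9 minutes

Extrusion cross-section = 0.13 × 0.46, so 0.0598 mm².
Toolpath length = 8.46 cm³ / 0.0598 mm² = 8460 / 0.0598 = 141471.6 mm.
Extrusion time: 141471.6 / 122 → 1159.6 s.
Layers = ⌈187/0.13⌉ = 1439.
Non-print overhead = 1439 × 1.4 = 2014.6 s.
Total = 1159.6 + 2014.6 = 3174.2 s = 52.9 minutes.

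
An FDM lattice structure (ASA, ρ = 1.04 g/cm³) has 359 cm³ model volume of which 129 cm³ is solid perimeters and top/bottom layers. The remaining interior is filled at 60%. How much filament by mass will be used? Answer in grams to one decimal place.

277.7 g

Volume inside the shell: 359 − 129 → 230 cm³.
Deposited infill: 0.60 × 230 → 138 cm³.
Total printed volume: 129 + 138 → 267 cm³.
Mass = 267 × 1.04, so 277.68 g.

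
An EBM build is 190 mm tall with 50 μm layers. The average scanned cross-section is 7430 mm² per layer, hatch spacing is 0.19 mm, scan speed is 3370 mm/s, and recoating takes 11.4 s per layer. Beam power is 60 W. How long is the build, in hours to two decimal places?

Layers = ⌈190/0.05⌉ = 3800.
Hatch length per layer = 7430 / 0.19 = 39105.3 mm.
Beam time per layer: 39105.3 / 3370 → 11.6039 s.
Layer cycle = 11.6039 + 11.4, so 23.0039 s.
3800 layers × 23.0039 s/layer = 87414.82 s, i.e. 24.28 hours.

24.28 hours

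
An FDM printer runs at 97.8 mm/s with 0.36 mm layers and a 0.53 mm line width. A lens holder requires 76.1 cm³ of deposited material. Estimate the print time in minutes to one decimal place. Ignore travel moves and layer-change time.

68.0 minutes

Extrusion cross-section = 0.36 × 0.53, so 0.1908 mm².
Toolpath length = 76.1 cm³ / 0.1908 mm² = 76100 / 0.1908 = 398847 mm.
Extrusion time: 398847 / 97.8 → 4078.2 s.
In the requested units: 4078.2 s = 68.0 minutes.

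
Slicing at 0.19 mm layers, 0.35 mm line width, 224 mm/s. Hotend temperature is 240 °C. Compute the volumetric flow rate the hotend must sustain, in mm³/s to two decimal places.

14.90

A = 0.19 × 0.35, so 0.0665 mm².
Q = v·A = 224 × 0.0665 = 14.90 mm³/s.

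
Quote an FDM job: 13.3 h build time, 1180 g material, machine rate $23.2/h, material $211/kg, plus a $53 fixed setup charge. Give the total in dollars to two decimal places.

$610.54

Time charge = 23.2 × 13.3 = $308.56.
Material cost: 211 × 1180/1000 → $248.98.
Total = 308.56 + 248.98 + 53 = $610.54.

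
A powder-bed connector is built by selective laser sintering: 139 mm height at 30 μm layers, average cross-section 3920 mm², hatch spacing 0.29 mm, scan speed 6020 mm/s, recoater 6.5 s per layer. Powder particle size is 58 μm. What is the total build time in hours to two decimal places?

11.26 hours

Layers = ⌈139/0.03⌉ = 4634.
Per-layer scan distance: 3920 / 0.29 → 13517.2 mm.
Laser time per layer = 13517.2 / 6020 = 2.2454 s.
Time per layer = 2.2454 + 6.5 = 8.7454 s.
4634 layers × 8.7454 s/layer = 40526.1836 s, i.e. 11.26 hours.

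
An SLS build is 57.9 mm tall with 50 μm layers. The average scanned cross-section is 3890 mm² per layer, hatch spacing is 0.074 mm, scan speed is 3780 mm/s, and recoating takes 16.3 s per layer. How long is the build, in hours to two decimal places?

Layer count = ceil(57.9 / 0.05) = 1158.
Per-layer scan distance = 3890 / 0.074, so 52567.6 mm.
Laser time per layer: 52567.6 / 3780 → 13.9068 s.
Per-layer time = 13.9068 + 16.3 = 30.2068 s.
Total: 1158 × 30.2068 s = 34979.4744 s → 9.72 hours.

9.72 hours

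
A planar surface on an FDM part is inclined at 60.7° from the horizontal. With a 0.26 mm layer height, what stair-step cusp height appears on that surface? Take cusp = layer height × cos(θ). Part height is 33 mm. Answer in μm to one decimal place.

127.2 μm

Cusp = layer height × cos(60.7°) = 0.26 × 0.4894 = 0.127244 mm = 127.2 μm.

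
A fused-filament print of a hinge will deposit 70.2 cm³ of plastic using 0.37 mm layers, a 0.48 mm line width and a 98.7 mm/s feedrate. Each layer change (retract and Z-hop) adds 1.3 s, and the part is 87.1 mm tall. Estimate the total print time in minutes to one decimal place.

71.9 minutes

Bead cross-section = 0.37 × 0.48, so 0.1776 mm².
Path length: 70200 mm³ / 0.1776 mm² → 395270.3 mm.
Print-move time: 395270.3 / 98.7 → 4004.8 s.
Layers = ⌈87.1/0.37⌉ = 236.
Z-hop total = 236 × 1.3, so 306.8 s.
Altogether 4004.8 + 306.8 = 4311.6 s, i.e. 71.9 minutes.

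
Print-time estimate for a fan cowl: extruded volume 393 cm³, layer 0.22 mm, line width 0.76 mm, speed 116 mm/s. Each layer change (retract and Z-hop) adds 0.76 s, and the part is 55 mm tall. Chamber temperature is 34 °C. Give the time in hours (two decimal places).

5.68 hours

Extrusion cross-section = 0.22 × 0.76 = 0.1672 mm².
Path length: 393000 mm³ / 0.1672 mm² → 2350478.5 mm.
Print-move time = 2350478.5 / 116 = 20262.7 s.
Layers = ⌈55/0.22⌉ = 250.
Layer-change overhead = 250 × 0.76, so 190 s.
Total = 20262.7 + 190 = 20452.7 s = 5.68 hours.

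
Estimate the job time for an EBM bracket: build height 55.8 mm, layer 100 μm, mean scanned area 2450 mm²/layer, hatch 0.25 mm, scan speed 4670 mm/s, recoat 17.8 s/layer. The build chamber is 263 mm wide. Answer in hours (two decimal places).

3.08 hours

Layer count = ceil(55.8 / 0.1) = 558.
Scan path per layer = 2450 / 0.25, so 9800 mm.
Per-layer scan time = 9800 / 4670 = 2.0985 s.
Layer cycle = 2.0985 + 17.8 = 19.8985 s.
558 layers × 19.8985 s/layer = 11103.363 s, i.e. 3.08 hours.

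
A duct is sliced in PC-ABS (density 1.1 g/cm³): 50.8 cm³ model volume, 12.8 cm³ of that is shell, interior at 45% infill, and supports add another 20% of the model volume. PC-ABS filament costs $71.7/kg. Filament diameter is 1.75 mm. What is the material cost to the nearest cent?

$3.16

Volume inside the shell: 50.8 − 12.8 → 38 cm³.
Infill deposited = 0.45 × 38, so 17.1 cm³.
Support: 0.20 × 50.8 → 10.16 cm³.
Total extruded: 12.8 + 17.1 + 10.16 → 40.06 cm³.
Mass = 40.06 × 1.1 = 44.066 g.
Cost = 44.066 g / 1000 × $71.7/kg = $3.16.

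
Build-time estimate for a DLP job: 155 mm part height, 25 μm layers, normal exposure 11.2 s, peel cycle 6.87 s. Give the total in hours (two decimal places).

31.12 hours

Layers = ⌈155/0.025⌉ = 6200.
Each layer takes = 11.2 + 6.87 = 18.07 s.
Build time: 6200 × 18.07 s = 112034 s, i.e. 31.12 hours.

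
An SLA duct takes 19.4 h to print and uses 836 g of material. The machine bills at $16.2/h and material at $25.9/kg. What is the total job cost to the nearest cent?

Machine-time cost: 16.2 × 19.4 → $314.28.
Material charge = 25.9 × 836/1000, so $21.6524.
Job cost: 314.28 + 21.6524 = 335.9324 ≈ $335.93.

$335.93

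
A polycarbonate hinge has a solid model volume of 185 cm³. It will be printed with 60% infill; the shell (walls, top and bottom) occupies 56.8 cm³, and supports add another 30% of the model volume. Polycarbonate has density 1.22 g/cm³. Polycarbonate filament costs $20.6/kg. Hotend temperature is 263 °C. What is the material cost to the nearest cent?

$4.76

Infill region: 185 − 56.8 → 128.2 cm³.
Infill volume = 0.60 × 128.2 = 76.92 cm³.
Support = 0.30 × 185, so 55.5 cm³.
Total extruded: 56.8 + 76.92 + 55.5 → 189.22 cm³.
Mass: 189.22 × 1.22 → 230.8484 g.
At $20.6/kg: 230.8484/1000 × 20.6 = $4.76.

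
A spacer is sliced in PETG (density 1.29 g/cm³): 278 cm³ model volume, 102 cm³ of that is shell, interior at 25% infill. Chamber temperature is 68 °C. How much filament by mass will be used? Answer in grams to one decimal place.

188.3 g

Volume inside the shell: 278 − 102 → 176 cm³.
Infill volume = 0.25 × 176 = 44 cm³.
Total extruded: 102 + 44 → 146 cm³.
Mass = 146 × 1.29, so 188.34 g.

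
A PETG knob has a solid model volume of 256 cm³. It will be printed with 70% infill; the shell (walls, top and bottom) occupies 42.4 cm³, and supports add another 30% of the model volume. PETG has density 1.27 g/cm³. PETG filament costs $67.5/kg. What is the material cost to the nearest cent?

$23.04

Volume inside the shell: 256 − 42.4 → 213.6 cm³.
Deposited infill: 0.70 × 213.6 → 149.52 cm³.
Support = 0.30 × 256, so 76.8 cm³.
Deposited volume: 42.4 + 149.52 + 76.8 → 268.72 cm³.
Mass = 268.72 × 1.27, so 341.2744 g.
Cost = 341.2744 g / 1000 × $67.5/kg = $23.04.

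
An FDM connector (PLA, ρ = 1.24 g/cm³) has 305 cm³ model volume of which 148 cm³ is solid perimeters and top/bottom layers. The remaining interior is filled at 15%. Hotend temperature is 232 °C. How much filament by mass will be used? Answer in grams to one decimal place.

212.7 g

Infill region: 305 − 148 → 157 cm³.
Infill deposited: 0.15 × 157 → 23.55 cm³.
Total printed volume = 148 + 23.55, so 171.55 cm³.
Mass = 171.55 × 1.24, so 212.722 g.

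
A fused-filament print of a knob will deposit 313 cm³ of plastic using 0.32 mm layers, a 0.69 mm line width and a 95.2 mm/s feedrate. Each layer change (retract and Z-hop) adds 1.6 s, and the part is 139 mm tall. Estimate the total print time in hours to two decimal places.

Line area = 0.32 × 0.69, so 0.2208 mm².
Path length: 313000 mm³ / 0.2208 mm² → 1417572.5 mm.
Extrusion time = 1417572.5 / 95.2, so 14890.5 s.
Layer count = ceil(139 / 0.32) = 435.
Z-hop total = 435 × 1.6 = 696 s.
Altogether 14890.5 + 696 = 15586.5 s, i.e. 4.33 hours.

4.33 hours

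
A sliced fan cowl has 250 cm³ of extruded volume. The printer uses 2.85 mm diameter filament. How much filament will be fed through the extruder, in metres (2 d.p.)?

39.19 m

Cross-section of 2.85 mm filament: π·(2.85/2)² = 6.3794 mm².
Length = 250 cm³ / 6.3794 mm² = 250000 / 6.3794 = 39188.64 mm = 39.19 m.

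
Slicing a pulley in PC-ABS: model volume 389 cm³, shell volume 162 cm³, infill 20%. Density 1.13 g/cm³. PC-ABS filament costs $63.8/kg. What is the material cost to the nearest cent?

$14.95

Interior volume = 389 − 162, so 227 cm³.
Deposited infill = 0.20 × 227 = 45.4 cm³.
Total printed volume = 162 + 45.4, so 207.4 cm³.
Mass = 207.4 × 1.13, so 234.362 g.
At $63.8/kg: 234.362/1000 × 63.8 = $14.95.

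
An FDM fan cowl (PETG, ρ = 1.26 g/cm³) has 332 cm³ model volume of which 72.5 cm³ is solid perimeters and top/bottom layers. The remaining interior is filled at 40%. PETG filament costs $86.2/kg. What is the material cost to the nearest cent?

Interior volume = 332 − 72.5, so 259.5 cm³.
Infill volume: 0.40 × 259.5 → 103.8 cm³.
Total extruded: 72.5 + 103.8 → 176.3 cm³.
Mass = 176.3 × 1.26 = 222.138 g.
At $86.2/kg: 222.138/1000 × 86.2 = $19.15.

$19.15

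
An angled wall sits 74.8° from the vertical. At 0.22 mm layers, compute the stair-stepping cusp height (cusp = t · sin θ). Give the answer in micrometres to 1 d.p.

Cusp = layer height × sin(74.8°) = 0.22 × 0.9650 = 0.2123 mm = 212.3 μm.

212.3 μm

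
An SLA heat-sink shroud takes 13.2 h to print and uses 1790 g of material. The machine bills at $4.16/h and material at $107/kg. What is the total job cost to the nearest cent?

$246.44

Machine-time cost = 4.16 × 13.2, so $54.912.
Material charge: 107 × 1790/1000 → $191.53.
Total = 54.912 + 191.53 = 246.442 ≈ $246.44.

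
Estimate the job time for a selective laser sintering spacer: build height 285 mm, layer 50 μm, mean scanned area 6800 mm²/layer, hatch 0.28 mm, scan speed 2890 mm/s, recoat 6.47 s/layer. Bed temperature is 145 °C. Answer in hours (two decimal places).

23.55 hours

Number of layers: 285 / 0.05 → 5700 (rounded up).
Per-layer scan distance = 6800 / 0.28 = 24285.7 mm.
Laser time per layer = 24285.7 / 2890, so 8.4034 s.
Layer cycle = 8.4034 + 6.47, so 14.8734 s.
Build time = 5700 × 14.8734 = 84778.38 s = 23.55 hours.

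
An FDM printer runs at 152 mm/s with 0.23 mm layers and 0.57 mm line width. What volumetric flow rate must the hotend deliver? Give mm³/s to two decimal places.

Bead cross-section: 0.23 × 0.57 → 0.1311 mm².
Volumetric flow = 152 × 0.1311 = 19.93 mm³/s.

19.93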